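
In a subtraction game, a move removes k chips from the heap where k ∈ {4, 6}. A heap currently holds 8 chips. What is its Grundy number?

2

Grundy values for subtraction set {4, 6}:
k:     0  1  2  3  4  5  6  7  8
g(k):  0  0  0  0  1  1  1  1  2
So g(8) = 2.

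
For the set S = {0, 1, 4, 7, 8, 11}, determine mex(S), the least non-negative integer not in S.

The values 0, 1 are all present; 2 is the first non-negative integer missing from the set.

2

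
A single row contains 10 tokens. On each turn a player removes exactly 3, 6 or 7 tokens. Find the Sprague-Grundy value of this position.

Grundy values for subtraction set {3, 6, 7}:
k:     0  1  2  3  4  5  6  7  8  9 10
g(k):  0  0  0  1  1  1  2  2  2  3  0
So g(10) = 0.

0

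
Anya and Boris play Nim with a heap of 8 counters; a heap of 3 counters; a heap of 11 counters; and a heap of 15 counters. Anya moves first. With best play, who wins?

Anya wins

Nim-sum: 8 ^ 3 ^ 11 ^ 15 = 15.
The nim-sum is 15 ≠ 0, so this is an N-position: the player to move can win; Anya has a winning move.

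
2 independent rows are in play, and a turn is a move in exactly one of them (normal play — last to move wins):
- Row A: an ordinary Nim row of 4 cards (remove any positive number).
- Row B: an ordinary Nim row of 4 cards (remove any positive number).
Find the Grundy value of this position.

0

Row A is a plain Nim row of size 4, so its Grundy value is 4.
Row B is a plain Nim row of size 4, so its Grundy value is 4.
The value of a disjunctive sum is the nim-sum of the parts.
Combined value = 4 XOR 4 = 0.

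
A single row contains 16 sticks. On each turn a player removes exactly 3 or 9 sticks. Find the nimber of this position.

1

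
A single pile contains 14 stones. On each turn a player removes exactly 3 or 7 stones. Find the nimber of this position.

1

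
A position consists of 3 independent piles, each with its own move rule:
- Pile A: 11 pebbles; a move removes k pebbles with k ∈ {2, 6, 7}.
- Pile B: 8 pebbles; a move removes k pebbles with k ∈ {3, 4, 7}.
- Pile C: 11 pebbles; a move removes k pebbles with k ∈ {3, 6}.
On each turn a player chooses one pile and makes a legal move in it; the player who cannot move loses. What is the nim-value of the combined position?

3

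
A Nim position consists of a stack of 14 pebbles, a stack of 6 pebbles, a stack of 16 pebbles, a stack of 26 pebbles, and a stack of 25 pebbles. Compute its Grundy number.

Write each in binary and XOR column by column:
  01110  (14)
  00110  (6)
  10000  (16)
  11010  (26)
  11001  (25)
  -----
  11011  (27)

27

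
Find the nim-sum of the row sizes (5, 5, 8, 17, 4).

29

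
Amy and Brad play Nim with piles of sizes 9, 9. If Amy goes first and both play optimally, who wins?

Brad wins

Nim-sum: 9 XOR 9 = 0.
The nim-sum is 0, so this is a P-position: the player to move is in a losing position under optimal play; Amy is about to move from it and so loses — Brad wins.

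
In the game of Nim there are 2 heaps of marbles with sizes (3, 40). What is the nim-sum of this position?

Nim-sum: 3 XOR 40 = 43.

43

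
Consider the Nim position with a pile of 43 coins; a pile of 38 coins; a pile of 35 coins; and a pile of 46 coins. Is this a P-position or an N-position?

P-position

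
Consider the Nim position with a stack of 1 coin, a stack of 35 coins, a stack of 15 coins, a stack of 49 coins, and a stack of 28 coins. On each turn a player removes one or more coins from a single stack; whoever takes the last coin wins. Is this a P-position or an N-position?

P-position

Compute the nim-sum pairwise:
1 ⊕ 35 = 34
34 ⊕ 15 = 45
45 ⊕ 49 = 28
28 ⊕ 28 = 0
The nim-sum is 0, so this is a P-position: the player to move is in a losing position under optimal play.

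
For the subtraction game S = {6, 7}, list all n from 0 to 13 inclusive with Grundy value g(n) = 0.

0, 1, 2, 3, 4, 5, 13

Compute g(0), g(1), … for moves {6, 7}:
k:     0  1  2  3  4  5  6  7  8  9 10 11 12 13
g(k):  0  0  0  0  0  0  1  1  1  1  1  1  2  0
The P-positions (g = 0) in 0..13 are 0, 1, 2, 3, 4, 5, 13.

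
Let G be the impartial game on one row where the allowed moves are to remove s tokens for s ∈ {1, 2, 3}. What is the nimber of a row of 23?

3

Build the Grundy sequence with g(k) = mex{g(k−s) : s ∈ {1, 2, 3}, s ≤ k}:
k:     0  1  2  3  4  5  6  7  8  9 10 11 12 13 14 15 16 17 18 19 20 21 22 23
g(k):  0  1  2  3  0  1  2  3  0  1  2  3  0  1  2  3  0  1  2  3  0  1  2  3
So g(23) = 3.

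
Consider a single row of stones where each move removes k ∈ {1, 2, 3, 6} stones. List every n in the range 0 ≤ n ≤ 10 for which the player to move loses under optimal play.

Grundy values for subtraction set {1, 2, 3, 6}:
g(0) = mex{} = 0
g(1) = mex{0} = 1
g(2) = mex{0,1} = 2
g(3) = mex{0,1,2} = 3
g(4) = mex{1,2,3} = 0
g(5) = mex{0,2,3} = 1
g(6) = mex{0,1,3} = 2
g(7) = mex{0,1,2} = 3
g(8) = mex{1,2,3} = 0
g(9) = mex{0,2,3} = 1
g(10) = mex{0,1,3} = 2
The P-positions (g = 0) in 0..10 are 0, 4, 8.

0, 4, 8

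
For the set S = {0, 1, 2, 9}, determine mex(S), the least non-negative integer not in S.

3

The values 0, 1, 2 are all present; 3 is the first non-negative integer missing from the set.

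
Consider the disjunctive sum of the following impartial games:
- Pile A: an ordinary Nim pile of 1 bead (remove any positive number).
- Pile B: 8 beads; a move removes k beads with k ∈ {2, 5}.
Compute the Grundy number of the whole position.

Pile A is a plain Nim pile of size 1, so its Grundy value is 1.
Grundy values for pile B (subtraction set {2, 5}):
k:     0  1  2  3  4  5  6  7  8
g(k):  0  0  1  1  0  2  1  0  0
So g(8) = 0.
By the Sprague-Grundy theorem, the Grundy value of a sum of independent games is the XOR of the component values.
Combined value = 1 ⊕ 0 = 1.

1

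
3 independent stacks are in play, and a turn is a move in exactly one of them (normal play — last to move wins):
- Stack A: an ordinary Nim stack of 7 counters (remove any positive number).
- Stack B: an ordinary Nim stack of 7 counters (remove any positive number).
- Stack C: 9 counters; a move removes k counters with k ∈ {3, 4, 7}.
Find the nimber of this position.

3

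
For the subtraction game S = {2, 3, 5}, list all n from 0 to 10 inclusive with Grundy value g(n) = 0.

0, 1, 7, 8

Compute g(0), g(1), … for moves {2, 3, 5}:
k:     0  1  2  3  4  5  6  7  8  9 10
g(k):  0  0  1  1  2  2  3  0  0  1  1
The P-positions (g = 0) in 0..10 are 0, 1, 7, 8.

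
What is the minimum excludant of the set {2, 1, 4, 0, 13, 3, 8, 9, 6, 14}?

The values 0, 1, 2, 3, 4 are all present; 5 is the first non-negative integer missing from the set.

5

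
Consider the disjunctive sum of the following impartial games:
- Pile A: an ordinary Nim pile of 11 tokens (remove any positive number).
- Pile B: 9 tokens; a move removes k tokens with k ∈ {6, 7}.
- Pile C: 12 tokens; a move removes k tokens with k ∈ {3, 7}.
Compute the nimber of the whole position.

10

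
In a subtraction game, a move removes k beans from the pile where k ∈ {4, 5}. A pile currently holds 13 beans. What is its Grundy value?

1

Compute g(0), g(1), … for moves {4, 5}:
g(0) = mex{} = 0
g(1) = mex{} = 0
g(2) = mex{} = 0
g(3) = mex{} = 0
g(4) = mex{0} = 1
g(5) = mex{0} = 1
g(6) = mex{0} = 1
g(7) = mex{0} = 1
g(8) = mex{0,1} = 2
g(9) = mex{1} = 0
g(10) = mex{1} = 0
g(11) = mex{1} = 0
g(12) = mex{1,2} = 0
g(13) = mex{0,2} = 1
So g(13) = 1.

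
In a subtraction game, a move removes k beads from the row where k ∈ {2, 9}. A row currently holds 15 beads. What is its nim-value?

0

Grundy values for subtraction set {2, 9}:
k:     0  1  2  3  4  5  6  7  8  9 10 11 12 13 14 15
g(k):  0  0  1  1  0  0  1  1  0  2  1  0  0  1  1  0
So g(15) = 0.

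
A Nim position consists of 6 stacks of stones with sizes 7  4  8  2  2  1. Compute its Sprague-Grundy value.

10

Nim-sum: 7 XOR 4 XOR 8 XOR 2 XOR 2 XOR 1 = 10.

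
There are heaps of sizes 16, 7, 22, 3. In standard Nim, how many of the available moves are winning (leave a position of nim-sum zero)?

Nim-sum: 16 XOR 7 XOR 22 XOR 3 = 2.
The overall nim-sum is X = 2. A heap of size p has a winning move iff p XOR X < p (reduce it to p XOR X).
  16: 16 XOR 2 = 18 ≥ 16 — no move.
  7: 7 XOR 2 = 5 < 7 — winning move (to 5).
  22: 22 XOR 2 = 20 < 22 — winning move (to 20).
  3: 3 XOR 2 = 1 < 3 — winning move (to 1).
That gives 3 winning moves.

3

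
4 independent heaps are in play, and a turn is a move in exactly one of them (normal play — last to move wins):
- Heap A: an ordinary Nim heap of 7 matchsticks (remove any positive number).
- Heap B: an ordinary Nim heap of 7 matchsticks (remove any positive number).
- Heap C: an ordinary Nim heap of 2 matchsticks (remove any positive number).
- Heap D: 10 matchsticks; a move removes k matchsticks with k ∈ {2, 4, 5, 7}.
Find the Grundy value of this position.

2

Heap A is a plain Nim heap of size 7, so its Grundy value is 7.
Heap B is a plain Nim heap of size 7, so its Grundy value is 7.
Heap C is a plain Nim heap of size 2, so its Grundy value is 2.
Grundy values for heap D (subtraction set {2, 4, 5, 7}):
k:     0  1  2  3  4  5  6  7  8  9 10
g(k):  0  0  1  1  2  2  3  3  4  0  0
So g(10) = 0.
The value of a disjunctive sum is the nim-sum of the parts.
Combined value = 7 ⊕ 7 ⊕ 2 ⊕ 0 = 2.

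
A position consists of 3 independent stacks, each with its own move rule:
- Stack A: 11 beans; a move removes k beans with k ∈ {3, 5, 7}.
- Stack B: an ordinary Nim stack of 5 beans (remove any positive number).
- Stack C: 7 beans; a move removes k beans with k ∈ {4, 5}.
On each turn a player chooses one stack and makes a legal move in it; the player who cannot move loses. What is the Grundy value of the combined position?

4

Build the Grundy sequence for stack A with g(k) = mex{g(k−s) : s ∈ {3, 5, 7}, s ≤ k}:
k:     0  1  2  3  4  5  6  7  8  9 10 11
g(k):  0  0  0  1  1  1  2  2  2  3  0  0
So g(11) = 0.
Stack B is a plain Nim stack of size 5, so its Grundy value is 5.
For stack C, compute g(0), g(1), … with moves {4, 5}:
k:     0  1  2  3  4  5  6  7
g(k):  0  0  0  0  1  1  1  1
So g(7) = 1.
The value of a disjunctive sum is the nim-sum of the parts.
Combined value = 0 XOR 5 XOR 1 = 4.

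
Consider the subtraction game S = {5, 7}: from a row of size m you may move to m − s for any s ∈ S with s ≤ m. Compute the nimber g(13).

0

Compute g(0), g(1), … for moves {5, 7}:
g(0) = mex{} = 0
g(1) = mex{} = 0
g(2) = mex{} = 0
g(3) = mex{} = 0
g(4) = mex{} = 0
g(5) = mex{0} = 1
g(6) = mex{0} = 1
g(7) = mex{0} = 1
g(8) = mex{0} = 1
g(9) = mex{0} = 1
g(10) = mex{0,1} = 2
g(11) = mex{0,1} = 2
g(12) = mex{1} = 0
g(13) = mex{1} = 0
So g(13) = 0.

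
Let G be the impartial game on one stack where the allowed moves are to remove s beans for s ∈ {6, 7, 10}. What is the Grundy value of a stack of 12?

2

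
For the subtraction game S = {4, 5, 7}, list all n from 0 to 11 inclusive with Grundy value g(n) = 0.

0, 1, 2, 3, 11

Build the Grundy sequence with g(k) = mex{g(k−s) : s ∈ {4, 5, 7}, s ≤ k}:
k:     0  1  2  3  4  5  6  7  8  9 10 11
g(k):  0  0  0  0  1  1  1  1  2  2  2  0
The P-positions (g = 0) in 0..11 are 0, 1, 2, 3, 11.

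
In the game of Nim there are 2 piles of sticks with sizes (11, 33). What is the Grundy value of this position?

Compute the nim-sum pairwise:
11 ⊕ 33 = 42

42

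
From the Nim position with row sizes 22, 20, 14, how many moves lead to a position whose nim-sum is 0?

Compute the nim-sum pairwise:
22 ⊕ 20 = 2
2 ⊕ 14 = 12
The overall nim-sum is X = 12. A row of size p has a winning move iff p XOR X < p (reduce it to p XOR X).
  22: 22 XOR 12 = 26 ≥ 22 — no move.
  20: 20 XOR 12 = 24 ≥ 20 — no move.
  14: 14 XOR 12 = 2 < 14 — winning move (to 2).
That gives 1 winning move.

1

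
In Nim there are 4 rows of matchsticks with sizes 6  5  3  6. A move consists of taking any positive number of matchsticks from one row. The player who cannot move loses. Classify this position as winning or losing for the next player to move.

Winning position

Compute the nim-sum pairwise:
6 XOR 5 = 3
3 XOR 3 = 0
0 XOR 6 = 6
The nim-sum is 6 ≠ 0, so this is an N-position: the player to move can win.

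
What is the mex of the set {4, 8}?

0 is not in the set, so the mex is 0.

0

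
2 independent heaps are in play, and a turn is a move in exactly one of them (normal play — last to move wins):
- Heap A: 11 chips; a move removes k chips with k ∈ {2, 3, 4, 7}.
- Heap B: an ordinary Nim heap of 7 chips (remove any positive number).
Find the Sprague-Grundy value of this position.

7

For heap A, compute g(0), g(1), … with moves {2, 3, 4, 7}:
k:     0  1  2  3  4  5  6  7  8  9 10 11
g(k):  0  0  1  1  2  2  0  3  1  4  2  0
So g(11) = 0.
Heap B is a plain Nim heap of size 7, so its Grundy value is 7.
By the Sprague-Grundy theorem, the Grundy value of a sum of independent games is the XOR of the component values.
Combined value = 0 ⊕ 7 = 7.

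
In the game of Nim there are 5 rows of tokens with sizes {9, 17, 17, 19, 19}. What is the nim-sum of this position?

9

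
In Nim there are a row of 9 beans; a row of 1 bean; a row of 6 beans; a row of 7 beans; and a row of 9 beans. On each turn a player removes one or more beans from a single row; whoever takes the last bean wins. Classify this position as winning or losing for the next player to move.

Nim-sum: 9 ⊕ 1 ⊕ 6 ⊕ 7 ⊕ 9 = 0.
The nim-sum is 0, so this is a P-position: the player to move is in a losing position under optimal play.

Losing position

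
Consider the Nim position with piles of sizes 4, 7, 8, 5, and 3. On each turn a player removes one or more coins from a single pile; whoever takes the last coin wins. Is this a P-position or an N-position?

In binary:
  0100  (4)
  0111  (7)
  1000  (8)
  0101  (5)
  0011  (3)
  ----
  1101  (13)
The nim-sum is 13 ≠ 0, so this is an N-position: the player to move can win.

N-position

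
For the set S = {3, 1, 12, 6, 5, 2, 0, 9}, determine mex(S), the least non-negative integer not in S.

4

The values 0, 1, 2, 3 are all present; 4 is the first non-negative integer missing from the set.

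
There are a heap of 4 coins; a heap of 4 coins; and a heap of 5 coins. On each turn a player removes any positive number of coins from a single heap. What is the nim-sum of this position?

5

Compute the nim-sum pairwise:
4 ⊕ 4 = 0
0 ⊕ 5 = 5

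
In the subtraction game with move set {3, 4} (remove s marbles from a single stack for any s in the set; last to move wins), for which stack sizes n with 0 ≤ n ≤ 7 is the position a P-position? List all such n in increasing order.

Compute g(0), g(1), … for moves {3, 4}:
k:     0  1  2  3  4  5  6  7
g(k):  0  0  0  1  1  1  2  0
The P-positions (g = 0) in 0..7 are 0, 1, 2, 7.

0, 1, 2, 7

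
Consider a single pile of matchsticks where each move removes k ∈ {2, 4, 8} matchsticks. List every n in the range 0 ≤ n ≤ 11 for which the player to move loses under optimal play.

Build the Grundy sequence with g(k) = mex{g(k−s) : s ∈ {2, 4, 8}, s ≤ k}:
k:     0  1  2  3  4  5  6  7  8  9 10 11
g(k):  0  0  1  1  2  2  0  0  1  1  2  2
The P-positions (g = 0) in 0..11 are 0, 1, 6, 7.

0, 1, 6, 7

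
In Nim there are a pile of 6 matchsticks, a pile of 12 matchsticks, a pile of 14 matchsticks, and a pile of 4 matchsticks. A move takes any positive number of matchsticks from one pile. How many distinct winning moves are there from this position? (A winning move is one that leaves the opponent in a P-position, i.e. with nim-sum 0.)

Write each in binary and XOR column by column:
  0110  (6)
  1100  (12)
  1110  (14)
  0100  (4)
  ----
  0000  (0)
The nim-sum is already 0, so every move leaves a nonzero nim-sum — there are no winning moves.

0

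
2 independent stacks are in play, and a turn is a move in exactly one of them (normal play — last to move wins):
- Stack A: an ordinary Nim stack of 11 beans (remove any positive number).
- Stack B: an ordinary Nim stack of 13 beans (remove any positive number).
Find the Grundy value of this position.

6

Stack A is a plain Nim stack of size 11, so its Grundy value is 11.
Stack B is a plain Nim stack of size 13, so its Grundy value is 13.
The value of a disjunctive sum is the nim-sum of the parts.
Combined value = 11 XOR 13 = 6.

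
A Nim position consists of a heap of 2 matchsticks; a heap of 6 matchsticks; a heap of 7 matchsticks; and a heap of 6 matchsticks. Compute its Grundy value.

5

Bitwise XOR of the heap sizes:
  010  (2)
  110  (6)
  111  (7)
  110  (6)
  ---
  101  (5)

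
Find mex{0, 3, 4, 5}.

0 is in the set but 1 is not, so the mex is 1.

1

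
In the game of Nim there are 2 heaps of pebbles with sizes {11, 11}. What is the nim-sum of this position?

In binary:
  1011  (11)
  1011  (11)
  ----
  0000  (0)

0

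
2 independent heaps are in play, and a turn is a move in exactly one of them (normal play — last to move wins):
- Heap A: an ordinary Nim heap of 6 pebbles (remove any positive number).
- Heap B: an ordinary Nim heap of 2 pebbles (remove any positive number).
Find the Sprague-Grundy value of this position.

Heap A is a plain Nim heap of size 6, so its Grundy value is 6.
Heap B is a plain Nim heap of size 2, so its Grundy value is 2.
The value of a disjunctive sum is the nim-sum of the parts.
Combined value = 6 XOR 2 = 4.

4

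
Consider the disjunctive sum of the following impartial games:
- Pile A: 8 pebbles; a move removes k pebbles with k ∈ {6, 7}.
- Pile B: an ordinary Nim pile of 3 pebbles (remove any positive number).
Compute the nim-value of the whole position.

2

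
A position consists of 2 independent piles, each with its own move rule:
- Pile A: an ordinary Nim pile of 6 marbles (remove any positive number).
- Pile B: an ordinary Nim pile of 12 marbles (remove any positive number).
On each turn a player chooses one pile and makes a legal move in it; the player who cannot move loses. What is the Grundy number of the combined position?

10

Pile A is a plain Nim pile of size 6, so its Grundy value is 6.
Pile B is a plain Nim pile of size 12, so its Grundy value is 12.
By the Sprague-Grundy theorem, the Grundy value of a sum of independent games is the XOR of the component values.
Combined value = 6 ⊕ 12 = 10.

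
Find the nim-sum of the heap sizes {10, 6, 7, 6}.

Compute the nim-sum pairwise:
10 XOR 6 = 12
12 XOR 7 = 11
11 XOR 6 = 13

13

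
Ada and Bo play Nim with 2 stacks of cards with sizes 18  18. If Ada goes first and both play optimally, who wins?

Bo wins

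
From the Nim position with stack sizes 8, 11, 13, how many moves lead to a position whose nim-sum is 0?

Write each in binary and XOR column by column:
  1000  (8)
  1011  (11)
  1101  (13)
  ----
  1110  (14)
The overall nim-sum is X = 14. A stack of size p has a winning move iff p XOR X < p (reduce it to p XOR X).
  8: 8 XOR 14 = 6 < 8 — winning move (to 6).
  11: 11 XOR 14 = 5 < 11 — winning move (to 5).
  13: 13 XOR 14 = 3 < 13 — winning move (to 3).
That gives 3 winning moves.

3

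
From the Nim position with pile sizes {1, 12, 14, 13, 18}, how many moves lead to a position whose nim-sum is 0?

1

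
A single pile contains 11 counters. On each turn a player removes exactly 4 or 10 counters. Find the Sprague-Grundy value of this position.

2

Compute g(0), g(1), … for moves {4, 10}:
k:     0  1  2  3  4  5  6  7  8  9 10 11
g(k):  0  0  0  0  1  1  1  1  0  0  2  2
So g(11) = 2.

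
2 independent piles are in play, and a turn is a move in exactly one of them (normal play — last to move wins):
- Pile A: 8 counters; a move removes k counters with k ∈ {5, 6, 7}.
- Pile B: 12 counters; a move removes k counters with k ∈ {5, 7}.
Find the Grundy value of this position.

1

Grundy values for pile A (subtraction set {5, 6, 7}):
k:     0  1  2  3  4  5  6  7  8
g(k):  0  0  0  0  0  1  1  1  1
So g(8) = 1.
Grundy values for pile B (subtraction set {5, 7}):
k:     0  1  2  3  4  5  6  7  8  9 10 11 12
g(k):  0  0  0  0  0  1  1  1  1  1  2  2  0
So g(12) = 0.
By the Sprague-Grundy theorem, the Grundy value of a sum of independent games is the XOR of the component values.
Combined value = 1 XOR 0 = 1.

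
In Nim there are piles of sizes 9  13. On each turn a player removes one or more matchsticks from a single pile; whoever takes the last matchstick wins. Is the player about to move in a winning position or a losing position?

Winning position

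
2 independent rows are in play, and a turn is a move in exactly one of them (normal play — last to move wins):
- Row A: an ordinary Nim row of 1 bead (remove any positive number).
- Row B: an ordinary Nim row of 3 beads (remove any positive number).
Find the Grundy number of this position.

Row A is a plain Nim row of size 1, so its Grundy value is 1.
Row B is a plain Nim row of size 3, so its Grundy value is 3.
The value of a disjunctive sum is the nim-sum of the parts.
Combined value = 1 XOR 3 = 2.

2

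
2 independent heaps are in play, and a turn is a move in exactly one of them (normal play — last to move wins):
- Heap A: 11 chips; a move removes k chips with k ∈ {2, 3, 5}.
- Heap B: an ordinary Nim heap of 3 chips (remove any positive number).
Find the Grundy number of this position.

Build the Grundy sequence for heap A with g(k) = mex{g(k−s) : s ∈ {2, 3, 5}, s ≤ k}:
g(0) = mex{} = 0
g(1) = mex{} = 0
g(2) = mex{0} = 1
g(3) = mex{0} = 1
g(4) = mex{0,1} = 2
g(5) = mex{0,1} = 2
g(6) = mex{0,1,2} = 3
g(7) = mex{1,2} = 0
g(8) = mex{1,2,3} = 0
g(9) = mex{0,2,3} = 1
g(10) = mex{0,2} = 1
g(11) = mex{0,1,3} = 2
So g(11) = 2.
Heap B is a plain Nim heap of size 3, so its Grundy value is 3.
By the Sprague-Grundy theorem, the Grundy value of a sum of independent games is the XOR of the component values.
Combined value = 2 ⊕ 3 = 1.

1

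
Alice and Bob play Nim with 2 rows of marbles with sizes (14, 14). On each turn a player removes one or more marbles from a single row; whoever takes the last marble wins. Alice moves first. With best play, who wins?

Bob wins

Bitwise XOR of the heap sizes:
  1110  (14)
  1110  (14)
  ----
  0000  (0)
The nim-sum is 0, so this is a P-position: the player to move is in a losing position under optimal play; Alice is about to move from it and so loses — Bob wins.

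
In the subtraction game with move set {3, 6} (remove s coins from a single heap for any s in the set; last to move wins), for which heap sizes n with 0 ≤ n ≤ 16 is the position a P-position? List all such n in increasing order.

0, 1, 2, 9, 10, 11

Grundy values for subtraction set {3, 6}:
k:     0  1  2  3  4  5  6  7  8  9 10 11 12 13 14 15 16
g(k):  0  0  0  1  1  1  2  2  2  0  0  0  1  1  1  2  2
The P-positions (g = 0) in 0..16 are 0, 1, 2, 9, 10, 11.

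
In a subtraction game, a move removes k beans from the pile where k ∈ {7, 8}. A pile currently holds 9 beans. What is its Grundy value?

Build the Grundy sequence with g(k) = mex{g(k−s) : s ∈ {7, 8}, s ≤ k}:
g(0) = mex{} = 0
g(1) = mex{} = 0
g(2) = mex{} = 0
g(3) = mex{} = 0
g(4) = mex{} = 0
g(5) = mex{} = 0
g(6) = mex{} = 0
g(7) = mex{0} = 1
g(8) = mex{0} = 1
g(9) = mex{0} = 1
So g(9) = 1.

1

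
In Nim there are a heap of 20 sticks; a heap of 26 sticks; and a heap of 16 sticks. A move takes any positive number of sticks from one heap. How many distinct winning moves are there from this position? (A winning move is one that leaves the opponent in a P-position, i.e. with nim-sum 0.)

3

Compute the nim-sum pairwise:
20 ⊕ 26 = 14
14 ⊕ 16 = 30
The overall nim-sum is X = 30. A heap of size p has a winning move iff p XOR X < p (reduce it to p XOR X).
  20: 20 XOR 30 = 10 < 20 — winning move (to 10).
  26: 26 XOR 30 = 4 < 26 — winning move (to 4).
  16: 16 XOR 30 = 14 < 16 — winning move (to 14).
That gives 3 winning moves.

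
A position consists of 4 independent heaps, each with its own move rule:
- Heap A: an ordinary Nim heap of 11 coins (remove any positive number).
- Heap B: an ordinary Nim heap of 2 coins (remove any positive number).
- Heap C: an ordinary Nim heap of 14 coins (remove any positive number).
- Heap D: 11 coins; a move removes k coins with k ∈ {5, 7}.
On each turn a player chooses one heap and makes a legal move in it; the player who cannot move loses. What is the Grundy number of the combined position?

5

Heap A is a plain Nim heap of size 11, so its Grundy value is 11.
Heap B is a plain Nim heap of size 2, so its Grundy value is 2.
Heap C is a plain Nim heap of size 14, so its Grundy value is 14.
Grundy values for heap D (subtraction set {5, 7}):
k:     0  1  2  3  4  5  6  7  8  9 10 11
g(k):  0  0  0  0  0  1  1  1  1  1  2  2
So g(11) = 2.
The value of a disjunctive sum is the nim-sum of the parts.
Combined value = 11 XOR 2 XOR 14 XOR 2 = 5.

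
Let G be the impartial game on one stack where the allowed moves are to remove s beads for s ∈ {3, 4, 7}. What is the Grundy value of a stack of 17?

Grundy values for subtraction set {3, 4, 7}:
k:     0  1  2  3  4  5  6  7  8  9 10 11 12 13 14 15 16 17
g(k):  0  0  0  1  1  1  2  2  2  3  0  0  0  1  1  1  2  2
So g(17) = 2.

2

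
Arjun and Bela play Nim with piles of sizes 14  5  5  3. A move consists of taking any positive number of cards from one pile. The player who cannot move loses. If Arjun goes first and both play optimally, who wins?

Arjun wins

Nim-sum: 14 ⊕ 5 ⊕ 5 ⊕ 3 = 13.
The nim-sum is 13 ≠ 0, so this is an N-position: the player to move can win; Arjun has a winning move.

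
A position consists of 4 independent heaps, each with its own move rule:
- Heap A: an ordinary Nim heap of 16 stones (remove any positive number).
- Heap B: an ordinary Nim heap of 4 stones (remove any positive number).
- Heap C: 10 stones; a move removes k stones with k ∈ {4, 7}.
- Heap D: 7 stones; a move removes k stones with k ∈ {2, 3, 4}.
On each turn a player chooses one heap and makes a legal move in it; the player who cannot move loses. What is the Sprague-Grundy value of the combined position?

Heap A is a plain Nim heap of size 16, so its Grundy value is 16.
Heap B is a plain Nim heap of size 4, so its Grundy value is 4.
For heap C, compute g(0), g(1), … with moves {4, 7}:
k:     0  1  2  3  4  5  6  7  8  9 10
g(k):  0  0  0  0  1  1  1  1  2  2  2
So g(10) = 2.
Build the Grundy sequence for heap D with g(k) = mex{g(k−s) : s ∈ {2, 3, 4}, s ≤ k}:
k:     0  1  2  3  4  5  6  7
g(k):  0  0  1  1  2  2  0  0
So g(7) = 0.
The value of a disjunctive sum is the nim-sum of the parts.
Combined value = 16 XOR 4 XOR 2 XOR 0 = 22.

22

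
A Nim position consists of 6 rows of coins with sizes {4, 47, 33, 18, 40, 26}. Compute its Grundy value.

Compute the nim-sum pairwise:
4 ⊕ 47 = 43
43 ⊕ 33 = 10
10 ⊕ 18 = 24
24 ⊕ 40 = 48
48 ⊕ 26 = 42

42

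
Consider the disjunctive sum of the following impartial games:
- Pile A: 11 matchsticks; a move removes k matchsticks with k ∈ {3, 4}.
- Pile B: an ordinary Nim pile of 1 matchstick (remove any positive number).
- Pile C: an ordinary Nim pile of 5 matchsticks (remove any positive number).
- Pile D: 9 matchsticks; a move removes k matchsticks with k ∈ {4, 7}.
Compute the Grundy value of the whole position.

For pile A, compute g(0), g(1), … with moves {3, 4}:
k:     0  1  2  3  4  5  6  7  8  9 10 11
g(k):  0  0  0  1  1  1  2  0  0  0  1  1
So g(11) = 1.
Pile B is a plain Nim pile of size 1, so its Grundy value is 1.
Pile C is a plain Nim pile of size 5, so its Grundy value is 5.
Grundy values for pile D (subtraction set {4, 7}):
g(0) = mex{} = 0
g(1) = mex{} = 0
g(2) = mex{} = 0
g(3) = mex{} = 0
g(4) = mex{0} = 1
g(5) = mex{0} = 1
g(6) = mex{0} = 1
g(7) = mex{0} = 1
g(8) = mex{0,1} = 2
g(9) = mex{0,1} = 2
So g(9) = 2.
The value of a disjunctive sum is the nim-sum of the parts.
Combined value = 1 ⊕ 1 ⊕ 5 ⊕ 2 = 7.

7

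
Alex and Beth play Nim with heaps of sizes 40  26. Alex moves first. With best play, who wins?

Alex wins

Nim-sum: 40 ⊕ 26 = 50.
The nim-sum is 50 ≠ 0, so this is an N-position: the player to move can win; Alex has a winning move.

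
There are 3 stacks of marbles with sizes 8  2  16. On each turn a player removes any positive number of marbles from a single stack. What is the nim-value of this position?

Nim-sum: 8 XOR 2 XOR 16 = 26.

26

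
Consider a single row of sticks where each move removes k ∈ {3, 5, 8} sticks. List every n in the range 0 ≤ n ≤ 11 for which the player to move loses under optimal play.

0, 1, 2, 11

Build the Grundy sequence with g(k) = mex{g(k−s) : s ∈ {3, 5, 8}, s ≤ k}:
g(0) = mex{} = 0
g(1) = mex{} = 0
g(2) = mex{} = 0
g(3) = mex{0} = 1
g(4) = mex{0} = 1
g(5) = mex{0} = 1
g(6) = mex{0,1} = 2
g(7) = mex{0,1} = 2
g(8) = mex{0,1} = 2
g(9) = mex{0,1,2} = 3
g(10) = mex{0,1,2} = 3
g(11) = mex{1,2} = 0
The P-positions (g = 0) in 0..11 are 0, 1, 2, 11.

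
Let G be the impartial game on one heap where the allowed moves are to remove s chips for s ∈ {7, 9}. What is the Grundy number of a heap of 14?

Compute g(0), g(1), … for moves {7, 9}:
g(0) = mex{} = 0
g(1) = mex{} = 0
g(2) = mex{} = 0
g(3) = mex{} = 0
g(4) = mex{} = 0
g(5) = mex{} = 0
g(6) = mex{} = 0
g(7) = mex{0} = 1
g(8) = mex{0} = 1
g(9) = mex{0} = 1
g(10) = mex{0} = 1
g(11) = mex{0} = 1
g(12) = mex{0} = 1
g(13) = mex{0} = 1
g(14) = mex{0,1} = 2
So g(14) = 2.

2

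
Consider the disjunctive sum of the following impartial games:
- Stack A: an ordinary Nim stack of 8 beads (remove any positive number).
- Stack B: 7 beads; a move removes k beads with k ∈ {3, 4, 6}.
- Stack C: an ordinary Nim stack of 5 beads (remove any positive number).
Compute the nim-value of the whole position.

15

Stack A is a plain Nim stack of size 8, so its Grundy value is 8.
Build the Grundy sequence for stack B with g(k) = mex{g(k−s) : s ∈ {3, 4, 6}, s ≤ k}:
k:     0  1  2  3  4  5  6  7
g(k):  0  0  0  1  1  1  2  2
So g(7) = 2.
Stack C is a plain Nim stack of size 5, so its Grundy value is 5.
By the Sprague-Grundy theorem, the Grundy value of a sum of independent games is the XOR of the component values.
Combined value = 8 ⊕ 2 ⊕ 5 = 15.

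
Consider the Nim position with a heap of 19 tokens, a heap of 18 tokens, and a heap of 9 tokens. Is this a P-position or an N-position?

N-position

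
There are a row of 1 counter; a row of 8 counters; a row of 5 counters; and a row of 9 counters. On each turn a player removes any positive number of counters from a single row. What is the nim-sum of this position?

5

Compute the nim-sum pairwise:
1 XOR 8 = 9
9 XOR 5 = 12
12 XOR 9 = 5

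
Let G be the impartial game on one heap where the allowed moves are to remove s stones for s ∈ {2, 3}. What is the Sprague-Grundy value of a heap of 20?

Grundy values for subtraction set {2, 3}:
k:     0  1  2  3  4  5  6  7  8  9 10 11 12 13 14 15 16 17 18 19 20
g(k):  0  0  1  1  2  0  0  1  1  2  0  0  1  1  2  0  0  1  1  2  0
So g(20) = 0.

0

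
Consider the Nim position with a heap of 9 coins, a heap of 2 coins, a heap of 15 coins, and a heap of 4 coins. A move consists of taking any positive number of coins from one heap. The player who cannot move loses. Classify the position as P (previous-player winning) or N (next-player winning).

Write each in binary and XOR column by column:
  1001  (9)
  0010  (2)
  1111  (15)
  0100  (4)
  ----
  0000  (0)
The nim-sum is 0, so this is a P-position: the player to move is in a losing position under optimal play.

P-position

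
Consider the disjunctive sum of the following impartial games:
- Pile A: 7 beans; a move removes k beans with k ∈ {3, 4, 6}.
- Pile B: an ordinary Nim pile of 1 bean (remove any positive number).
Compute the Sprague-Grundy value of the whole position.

3

Build the Grundy sequence for pile A with g(k) = mex{g(k−s) : s ∈ {3, 4, 6}, s ≤ k}:
g(0) = mex{} = 0
g(1) = mex{} = 0
g(2) = mex{} = 0
g(3) = mex{0} = 1
g(4) = mex{0} = 1
g(5) = mex{0} = 1
g(6) = mex{0,1} = 2
g(7) = mex{0,1} = 2
So g(7) = 2.
Pile B is a plain Nim pile of size 1, so its Grundy value is 1.
By the Sprague-Grundy theorem, the Grundy value of a sum of independent games is the XOR of the component values.
Combined value = 2 ⊕ 1 = 3.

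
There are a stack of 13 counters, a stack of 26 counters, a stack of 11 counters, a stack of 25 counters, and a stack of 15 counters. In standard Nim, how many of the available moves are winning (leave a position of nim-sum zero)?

5

Compute the nim-sum pairwise:
13 XOR 26 = 23
23 XOR 11 = 28
28 XOR 25 = 5
5 XOR 15 = 10
The overall nim-sum is X = 10. A stack of size p has a winning move iff p XOR X < p (reduce it to p XOR X).
  13: 13 XOR 10 = 7 < 13 — winning move (to 7).
  26: 26 XOR 10 = 16 < 26 — winning move (to 16).
  11: 11 XOR 10 = 1 < 11 — winning move (to 1).
  25: 25 XOR 10 = 19 < 25 — winning move (to 19).
  15: 15 XOR 10 = 5 < 15 — winning move (to 5).
That gives 5 winning moves.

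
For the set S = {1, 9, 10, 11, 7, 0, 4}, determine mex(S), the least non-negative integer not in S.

The values 0, 1 are all present; 2 is the first non-negative integer missing from the set.

2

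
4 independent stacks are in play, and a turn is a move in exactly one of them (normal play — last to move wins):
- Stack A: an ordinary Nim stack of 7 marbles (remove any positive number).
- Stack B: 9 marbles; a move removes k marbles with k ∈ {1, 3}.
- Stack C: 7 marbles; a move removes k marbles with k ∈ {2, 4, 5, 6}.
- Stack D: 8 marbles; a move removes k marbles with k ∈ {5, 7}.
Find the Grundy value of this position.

4

Stack A is a plain Nim stack of size 7, so its Grundy value is 7.
Grundy values for stack B (subtraction set {1, 3}):
g(0) = mex{} = 0
g(1) = mex{0} = 1
g(2) = mex{1} = 0
g(3) = mex{0} = 1
g(4) = mex{1} = 0
g(5) = mex{0} = 1
g(6) = mex{1} = 0
g(7) = mex{0} = 1
g(8) = mex{1} = 0
g(9) = mex{0} = 1
So g(9) = 1.
Grundy values for stack C (subtraction set {2, 4, 5, 6}):
k:     0  1  2  3  4  5  6  7
g(k):  0  0  1  1  2  2  3  3
So g(7) = 3.
Build the Grundy sequence for stack D with g(k) = mex{g(k−s) : s ∈ {5, 7}, s ≤ k}:
k:     0  1  2  3  4  5  6  7  8
g(k):  0  0  0  0  0  1  1  1  1
So g(8) = 1.
The value of a disjunctive sum is the nim-sum of the parts.
Combined value = 7 XOR 1 XOR 3 XOR 1 = 4.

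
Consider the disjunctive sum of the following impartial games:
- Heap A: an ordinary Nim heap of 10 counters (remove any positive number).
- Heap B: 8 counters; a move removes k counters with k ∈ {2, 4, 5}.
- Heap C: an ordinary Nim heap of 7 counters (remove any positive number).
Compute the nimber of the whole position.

Heap A is a plain Nim heap of size 10, so its Grundy value is 10.
Grundy values for heap B (subtraction set {2, 4, 5}):
g(0) = mex{} = 0
g(1) = mex{} = 0
g(2) = mex{0} = 1
g(3) = mex{0} = 1
g(4) = mex{0,1} = 2
g(5) = mex{0,1} = 2
g(6) = mex{0,1,2} = 3
g(7) = mex{1,2} = 0
g(8) = mex{1,2,3} = 0
So g(8) = 0.
Heap C is a plain Nim heap of size 7, so its Grundy value is 7.
The value of a disjunctive sum is the nim-sum of the parts.
Combined value = 10 ⊕ 0 ⊕ 7 = 13.

13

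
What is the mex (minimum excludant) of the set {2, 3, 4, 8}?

0

0 is not in the set, so the mex is 0.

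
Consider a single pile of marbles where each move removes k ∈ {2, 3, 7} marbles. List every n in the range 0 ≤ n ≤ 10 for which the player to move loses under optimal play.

0, 1, 5, 6, 10

Grundy values for subtraction set {2, 3, 7}:
k:     0  1  2  3  4  5  6  7  8  9 10
g(k):  0  0  1  1  2  0  0  1  1  2  0
The P-positions (g = 0) in 0..10 are 0, 1, 5, 6, 10.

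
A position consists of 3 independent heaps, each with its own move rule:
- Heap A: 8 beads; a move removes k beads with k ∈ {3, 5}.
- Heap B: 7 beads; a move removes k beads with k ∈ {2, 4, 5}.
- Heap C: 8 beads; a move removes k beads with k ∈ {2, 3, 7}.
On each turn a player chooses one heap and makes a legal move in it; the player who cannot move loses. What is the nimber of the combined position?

1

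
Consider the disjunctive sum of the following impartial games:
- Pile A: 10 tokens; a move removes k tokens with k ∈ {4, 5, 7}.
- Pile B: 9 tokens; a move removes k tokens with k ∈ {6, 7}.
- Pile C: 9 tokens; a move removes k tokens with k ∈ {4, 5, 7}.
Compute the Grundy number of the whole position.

1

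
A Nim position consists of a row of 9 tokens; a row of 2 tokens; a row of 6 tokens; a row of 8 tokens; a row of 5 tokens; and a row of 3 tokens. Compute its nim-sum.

3

Nim-sum: 9 ⊕ 2 ⊕ 6 ⊕ 8 ⊕ 5 ⊕ 3 = 3.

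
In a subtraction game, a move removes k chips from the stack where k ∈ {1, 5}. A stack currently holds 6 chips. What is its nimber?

Compute g(0), g(1), … for moves {1, 5}:
g(0) = mex{} = 0
g(1) = mex{0} = 1
g(2) = mex{1} = 0
g(3) = mex{0} = 1
g(4) = mex{1} = 0
g(5) = mex{0} = 1
g(6) = mex{1} = 0
So g(6) = 0.

0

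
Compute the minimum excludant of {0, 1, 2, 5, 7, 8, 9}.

The values 0, 1, 2 are all present; 3 is the first non-negative integer missing from the set.

3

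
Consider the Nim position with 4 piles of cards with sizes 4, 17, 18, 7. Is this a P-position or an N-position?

Nim-sum: 4 ⊕ 17 ⊕ 18 ⊕ 7 = 0.
The nim-sum is 0, so this is a P-position: the player to move is in a losing position under optimal play.

P-position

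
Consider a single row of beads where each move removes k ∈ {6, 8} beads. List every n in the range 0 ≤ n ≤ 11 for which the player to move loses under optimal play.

0, 1, 2, 3, 4, 5

Grundy values for subtraction set {6, 8}:
k:     0  1  2  3  4  5  6  7  8  9 10 11
g(k):  0  0  0  0  0  0  1  1  1  1  1  1
The P-positions (g = 0) in 0..11 are 0, 1, 2, 3, 4, 5.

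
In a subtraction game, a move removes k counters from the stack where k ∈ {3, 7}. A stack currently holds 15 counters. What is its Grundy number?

Compute g(0), g(1), … for moves {3, 7}:
k:     0  1  2  3  4  5  6  7  8  9 10 11 12 13 14 15
g(k):  0  0  0  1  1  1  0  2  2  1  0  0  0  1  1  1
So g(15) = 1.

1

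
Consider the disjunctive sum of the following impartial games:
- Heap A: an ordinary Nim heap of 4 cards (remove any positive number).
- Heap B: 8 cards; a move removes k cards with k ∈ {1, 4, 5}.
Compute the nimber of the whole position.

4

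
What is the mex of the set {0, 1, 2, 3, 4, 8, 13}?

5

The values 0, 1, 2, 3, 4 are all present; 5 is the first non-negative integer missing from the set.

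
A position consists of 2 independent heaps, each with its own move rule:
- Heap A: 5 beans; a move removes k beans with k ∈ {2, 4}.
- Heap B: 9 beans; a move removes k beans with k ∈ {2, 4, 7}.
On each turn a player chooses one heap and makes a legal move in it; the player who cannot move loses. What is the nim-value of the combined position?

2

Build the Grundy sequence for heap A with g(k) = mex{g(k−s) : s ∈ {2, 4}, s ≤ k}:
g(0) = mex{} = 0
g(1) = mex{} = 0
g(2) = mex{0} = 1
g(3) = mex{0} = 1
g(4) = mex{0,1} = 2
g(5) = mex{0,1} = 2
So g(5) = 2.
Grundy values for heap B (subtraction set {2, 4, 7}):
k:     0  1  2  3  4  5  6  7  8  9
g(k):  0  0  1  1  2  2  0  3  1  0
So g(9) = 0.
The value of a disjunctive sum is the nim-sum of the parts.
Combined value = 2 XOR 0 = 2.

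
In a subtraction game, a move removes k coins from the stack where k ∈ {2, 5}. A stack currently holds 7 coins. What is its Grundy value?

0

Grundy values for subtraction set {2, 5}:
k:     0  1  2  3  4  5  6  7
g(k):  0  0  1  1  0  2  1  0
So g(7) = 0.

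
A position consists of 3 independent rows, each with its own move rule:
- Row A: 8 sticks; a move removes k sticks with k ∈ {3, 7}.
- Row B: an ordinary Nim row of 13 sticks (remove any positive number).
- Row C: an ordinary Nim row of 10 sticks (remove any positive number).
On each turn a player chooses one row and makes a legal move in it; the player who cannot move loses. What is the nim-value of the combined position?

5

Build the Grundy sequence for row A with g(k) = mex{g(k−s) : s ∈ {3, 7}, s ≤ k}:
g(0) = mex{} = 0
g(1) = mex{} = 0
g(2) = mex{} = 0
g(3) = mex{0} = 1
g(4) = mex{0} = 1
g(5) = mex{0} = 1
g(6) = mex{1} = 0
g(7) = mex{0,1} = 2
g(8) = mex{0,1} = 2
So g(8) = 2.
Row B is a plain Nim row of size 13, so its Grundy value is 13.
Row C is a plain Nim row of size 10, so its Grundy value is 10.
The value of a disjunctive sum is the nim-sum of the parts.
Combined value = 2 XOR 13 XOR 10 = 5.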